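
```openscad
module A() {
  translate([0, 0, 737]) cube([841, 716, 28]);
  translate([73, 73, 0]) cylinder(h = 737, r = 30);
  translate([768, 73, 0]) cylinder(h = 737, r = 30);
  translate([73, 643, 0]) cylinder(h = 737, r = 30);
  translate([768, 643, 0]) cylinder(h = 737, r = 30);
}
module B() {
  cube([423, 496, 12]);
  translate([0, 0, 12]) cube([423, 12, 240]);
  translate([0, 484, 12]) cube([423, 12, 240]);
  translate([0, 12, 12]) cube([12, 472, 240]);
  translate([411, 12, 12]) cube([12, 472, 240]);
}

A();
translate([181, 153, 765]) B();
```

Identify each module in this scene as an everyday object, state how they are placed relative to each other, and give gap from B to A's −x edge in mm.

The open box's min-x is at 181; the table's min-x is 0; gap = 181 mm.

A is a table. B is an open box. The open box is on top of the table. The gap from the open box to the table's −x edge is 181 mm.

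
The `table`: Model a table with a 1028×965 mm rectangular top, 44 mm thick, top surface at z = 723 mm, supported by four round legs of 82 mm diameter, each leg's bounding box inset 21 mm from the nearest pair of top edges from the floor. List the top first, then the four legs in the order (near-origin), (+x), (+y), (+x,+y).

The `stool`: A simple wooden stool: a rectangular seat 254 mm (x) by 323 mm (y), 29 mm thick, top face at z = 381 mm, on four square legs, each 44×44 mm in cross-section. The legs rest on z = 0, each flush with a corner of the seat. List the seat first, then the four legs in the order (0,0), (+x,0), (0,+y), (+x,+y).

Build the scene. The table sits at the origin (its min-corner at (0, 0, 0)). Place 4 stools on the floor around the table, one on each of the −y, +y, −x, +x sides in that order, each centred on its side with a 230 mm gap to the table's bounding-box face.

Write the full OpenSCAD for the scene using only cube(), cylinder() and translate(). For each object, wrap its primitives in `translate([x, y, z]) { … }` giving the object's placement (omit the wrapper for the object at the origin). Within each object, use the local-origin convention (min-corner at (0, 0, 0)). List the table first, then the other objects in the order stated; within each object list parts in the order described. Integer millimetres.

translate([0, 0, 679]) cube([1028, 965, 44]);
translate([62, 62, 0]) cylinder(h = 679, r = 41);
translate([966, 62, 0]) cylinder(h = 679, r = 41);
translate([62, 903, 0]) cylinder(h = 679, r = 41);
translate([966, 903, 0]) cylinder(h = 679, r = 41);
translate([387, -553, 0]) {
  translate([0, 0, 352]) cube([254, 323, 29]);
  cube([44, 44, 352]);
  translate([210, 0, 0]) cube([44, 44, 352]);
  translate([0, 279, 0]) cube([44, 44, 352]);
  translate([210, 279, 0]) cube([44, 44, 352]);
}
translate([387, 1195, 0]) {
  translate([0, 0, 352]) cube([254, 323, 29]);
  cube([44, 44, 352]);
  translate([210, 0, 0]) cube([44, 44, 352]);
  translate([0, 279, 0]) cube([44, 44, 352]);
  translate([210, 279, 0]) cube([44, 44, 352]);
}
translate([-484, 321, 0]) {
  translate([0, 0, 352]) cube([254, 323, 29]);
  cube([44, 44, 352]);
  translate([210, 0, 0]) cube([44, 44, 352]);
  translate([0, 279, 0]) cube([44, 44, 352]);
  translate([210, 279, 0]) cube([44, 44, 352]);
}
translate([1258, 321, 0]) {
  translate([0, 0, 352]) cube([254, 323, 29]);
  cube([44, 44, 352]);
  translate([210, 0, 0]) cube([44, 44, 352]);
  translate([0, 279, 0]) cube([44, 44, 352]);
  translate([210, 279, 0]) cube([44, 44, 352]);
}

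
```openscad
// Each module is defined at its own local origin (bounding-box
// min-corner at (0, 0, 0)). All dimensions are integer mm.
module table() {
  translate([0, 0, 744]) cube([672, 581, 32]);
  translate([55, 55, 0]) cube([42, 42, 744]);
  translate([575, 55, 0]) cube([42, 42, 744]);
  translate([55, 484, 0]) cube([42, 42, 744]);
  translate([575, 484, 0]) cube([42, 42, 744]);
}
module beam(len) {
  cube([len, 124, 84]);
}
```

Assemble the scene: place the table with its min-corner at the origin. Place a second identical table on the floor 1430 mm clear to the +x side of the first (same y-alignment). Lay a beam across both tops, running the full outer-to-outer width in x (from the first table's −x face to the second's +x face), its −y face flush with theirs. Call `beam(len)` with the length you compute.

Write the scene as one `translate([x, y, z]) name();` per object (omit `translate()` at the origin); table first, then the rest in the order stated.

table();
translate([2102, 0, 0]) table();
translate([0, 0, 776]) beam(2774);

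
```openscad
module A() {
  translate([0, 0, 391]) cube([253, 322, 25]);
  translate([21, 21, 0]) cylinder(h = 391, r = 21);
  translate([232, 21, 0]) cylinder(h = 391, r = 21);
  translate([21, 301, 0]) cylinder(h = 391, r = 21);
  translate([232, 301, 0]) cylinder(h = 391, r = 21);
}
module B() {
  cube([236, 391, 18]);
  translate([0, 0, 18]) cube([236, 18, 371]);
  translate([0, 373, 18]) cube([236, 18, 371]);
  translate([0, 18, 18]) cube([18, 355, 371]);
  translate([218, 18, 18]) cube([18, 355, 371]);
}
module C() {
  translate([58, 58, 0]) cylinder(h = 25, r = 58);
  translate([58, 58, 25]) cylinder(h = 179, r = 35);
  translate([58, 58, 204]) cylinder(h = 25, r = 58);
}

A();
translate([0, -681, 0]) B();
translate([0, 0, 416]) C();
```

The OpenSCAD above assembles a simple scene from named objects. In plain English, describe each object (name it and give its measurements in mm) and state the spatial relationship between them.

A is a simple wooden stool: a rectangular seat 253 mm (x) by 322 mm (y), 25 mm thick, top face at z = 416 mm, on four round legs, each 42 mm in diameter. The legs rest on z = 0, each leg's axis is inset half a diameter from the nearest pair of seat edges (so the leg's bounding box is flush with the corner).

B is an open-topped rectangular box: outside dimensions 236×391×389 mm, with a uniform wall and base thickness of 18 mm. The base is a full 236×391 slab on the floor; four walls sit on top of the base. The front and back walls (the −y and +y sides) span the full width; the two side walls fit between them.

C is a spool: two coaxial disc flanges of radius 58 mm and thickness 25 mm, joined by a core cylinder of radius 35 mm and height 179 mm. The lower flange rests on z = 0 and the three cylinders share a vertical axis.

The open box is on the floor beside the stool on its −y side. The spool is on top of the stool.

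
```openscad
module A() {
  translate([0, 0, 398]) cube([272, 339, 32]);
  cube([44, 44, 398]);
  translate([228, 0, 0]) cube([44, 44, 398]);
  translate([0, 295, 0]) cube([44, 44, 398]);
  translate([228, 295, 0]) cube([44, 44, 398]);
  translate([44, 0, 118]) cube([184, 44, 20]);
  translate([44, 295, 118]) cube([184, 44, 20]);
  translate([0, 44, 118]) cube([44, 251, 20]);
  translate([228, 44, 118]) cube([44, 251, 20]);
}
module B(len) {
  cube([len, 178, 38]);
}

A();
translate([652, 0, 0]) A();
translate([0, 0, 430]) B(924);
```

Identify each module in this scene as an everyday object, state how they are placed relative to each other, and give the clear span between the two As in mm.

A is a stool. B is a beam. A beam spans the tops of two stools. The clear span between the two stools is 380 mm.

Second stool starts at x = 652; first ends at x = 272; clear span = 652 − 272 = 380 mm.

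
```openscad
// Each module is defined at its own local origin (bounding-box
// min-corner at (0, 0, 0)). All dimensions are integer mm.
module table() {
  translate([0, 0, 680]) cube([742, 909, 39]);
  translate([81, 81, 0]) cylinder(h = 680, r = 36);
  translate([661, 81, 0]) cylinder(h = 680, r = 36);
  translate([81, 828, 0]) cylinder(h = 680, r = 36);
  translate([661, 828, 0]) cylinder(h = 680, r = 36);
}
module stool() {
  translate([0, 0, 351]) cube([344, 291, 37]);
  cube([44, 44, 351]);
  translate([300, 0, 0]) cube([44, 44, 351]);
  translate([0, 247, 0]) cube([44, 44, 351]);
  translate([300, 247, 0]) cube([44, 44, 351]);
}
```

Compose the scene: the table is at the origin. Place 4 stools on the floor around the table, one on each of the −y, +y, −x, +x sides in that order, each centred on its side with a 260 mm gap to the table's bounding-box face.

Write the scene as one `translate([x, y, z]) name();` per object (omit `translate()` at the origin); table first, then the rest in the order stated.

table();
translate([199, -551, 0]) stool();
translate([199, 1169, 0]) stool();
translate([-604, 309, 0]) stool();
translate([1002, 309, 0]) stool();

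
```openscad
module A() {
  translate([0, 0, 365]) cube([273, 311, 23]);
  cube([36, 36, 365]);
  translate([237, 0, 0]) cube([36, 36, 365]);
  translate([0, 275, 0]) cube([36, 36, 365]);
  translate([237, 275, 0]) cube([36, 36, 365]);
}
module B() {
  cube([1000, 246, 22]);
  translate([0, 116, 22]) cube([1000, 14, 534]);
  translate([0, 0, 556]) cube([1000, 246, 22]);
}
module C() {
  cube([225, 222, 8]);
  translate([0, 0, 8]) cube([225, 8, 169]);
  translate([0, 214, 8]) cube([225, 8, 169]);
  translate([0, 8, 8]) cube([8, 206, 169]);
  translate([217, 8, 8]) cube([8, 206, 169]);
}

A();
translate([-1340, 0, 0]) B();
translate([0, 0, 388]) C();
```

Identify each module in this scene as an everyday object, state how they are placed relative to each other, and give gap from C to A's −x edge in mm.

A is a stool. B is an I-beam. C is an open box. The I-beam is on the floor beside the stool on its −x side. The open box is on top of the stool. The gap from the open box to the stool's −x edge is 0 mm.

The open box's min-x is at 0; the stool's min-x is 0; gap = 0 mm.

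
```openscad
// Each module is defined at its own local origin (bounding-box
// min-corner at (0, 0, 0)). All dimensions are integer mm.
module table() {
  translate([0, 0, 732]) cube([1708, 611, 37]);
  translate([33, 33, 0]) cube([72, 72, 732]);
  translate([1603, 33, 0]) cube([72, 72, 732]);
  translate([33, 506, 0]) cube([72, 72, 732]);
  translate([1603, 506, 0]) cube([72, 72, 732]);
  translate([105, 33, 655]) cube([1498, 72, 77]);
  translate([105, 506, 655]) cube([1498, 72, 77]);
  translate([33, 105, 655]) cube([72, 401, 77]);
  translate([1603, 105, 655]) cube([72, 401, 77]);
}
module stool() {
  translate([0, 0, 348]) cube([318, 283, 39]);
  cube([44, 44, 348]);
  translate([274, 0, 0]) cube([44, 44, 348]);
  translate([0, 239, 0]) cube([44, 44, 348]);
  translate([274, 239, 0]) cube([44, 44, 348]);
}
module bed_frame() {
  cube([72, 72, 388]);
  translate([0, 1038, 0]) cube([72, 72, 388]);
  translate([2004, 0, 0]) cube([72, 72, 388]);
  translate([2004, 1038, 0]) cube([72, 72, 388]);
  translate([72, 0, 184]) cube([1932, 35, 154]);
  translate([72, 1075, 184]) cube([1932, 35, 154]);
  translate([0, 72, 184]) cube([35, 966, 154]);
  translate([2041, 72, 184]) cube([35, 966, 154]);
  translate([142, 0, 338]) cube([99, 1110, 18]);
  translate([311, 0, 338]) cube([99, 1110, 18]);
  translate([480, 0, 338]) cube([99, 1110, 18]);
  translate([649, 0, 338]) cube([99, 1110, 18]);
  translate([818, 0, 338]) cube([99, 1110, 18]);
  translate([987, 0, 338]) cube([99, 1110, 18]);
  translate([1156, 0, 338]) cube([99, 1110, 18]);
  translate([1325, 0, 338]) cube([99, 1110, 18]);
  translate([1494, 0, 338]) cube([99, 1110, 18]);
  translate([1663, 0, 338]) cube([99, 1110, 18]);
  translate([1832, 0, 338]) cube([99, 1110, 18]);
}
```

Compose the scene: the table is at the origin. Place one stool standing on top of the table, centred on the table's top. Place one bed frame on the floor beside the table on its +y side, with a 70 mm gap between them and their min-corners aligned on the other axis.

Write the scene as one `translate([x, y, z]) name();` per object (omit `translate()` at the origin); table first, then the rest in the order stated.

table();
translate([695, 164, 769]) stool();
translate([0, 681, 0]) bed_frame();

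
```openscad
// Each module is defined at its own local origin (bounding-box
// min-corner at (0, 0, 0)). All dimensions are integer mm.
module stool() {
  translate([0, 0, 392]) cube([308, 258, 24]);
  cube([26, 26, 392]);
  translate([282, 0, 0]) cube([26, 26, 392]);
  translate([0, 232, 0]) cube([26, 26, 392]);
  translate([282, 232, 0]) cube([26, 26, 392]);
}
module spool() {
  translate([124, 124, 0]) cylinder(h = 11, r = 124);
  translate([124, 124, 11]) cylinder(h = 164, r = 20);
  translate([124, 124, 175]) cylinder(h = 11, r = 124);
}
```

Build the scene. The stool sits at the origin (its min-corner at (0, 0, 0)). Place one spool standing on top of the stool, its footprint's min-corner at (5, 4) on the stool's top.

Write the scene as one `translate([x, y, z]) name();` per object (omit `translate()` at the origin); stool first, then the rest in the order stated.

stool();
translate([5, 4, 416]) spool();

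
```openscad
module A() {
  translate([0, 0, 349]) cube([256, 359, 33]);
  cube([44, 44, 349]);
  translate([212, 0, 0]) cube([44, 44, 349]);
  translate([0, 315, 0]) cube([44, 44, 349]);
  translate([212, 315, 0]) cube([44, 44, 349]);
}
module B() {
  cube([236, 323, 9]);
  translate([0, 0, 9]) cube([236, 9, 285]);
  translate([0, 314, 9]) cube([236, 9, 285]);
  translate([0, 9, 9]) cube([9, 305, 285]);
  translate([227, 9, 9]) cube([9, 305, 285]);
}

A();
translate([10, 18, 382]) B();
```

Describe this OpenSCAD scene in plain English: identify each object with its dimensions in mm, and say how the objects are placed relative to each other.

A is a simple wooden stool: a rectangular seat 256 mm (x) by 359 mm (y), 33 mm thick, top face at z = 382 mm, on four square legs, each 44×44 mm in cross-section. The legs rest on z = 0, each flush with a corner of the seat.

B is an open-topped rectangular box: outside dimensions 236×323×294 mm, with a uniform wall and base thickness of 9 mm. The base is a full 236×323 slab on the floor; four walls sit on top of the base. The front and back walls (the −y and +y sides) span the full width; the two side walls fit between them.

The open box is on top of the stool, centred.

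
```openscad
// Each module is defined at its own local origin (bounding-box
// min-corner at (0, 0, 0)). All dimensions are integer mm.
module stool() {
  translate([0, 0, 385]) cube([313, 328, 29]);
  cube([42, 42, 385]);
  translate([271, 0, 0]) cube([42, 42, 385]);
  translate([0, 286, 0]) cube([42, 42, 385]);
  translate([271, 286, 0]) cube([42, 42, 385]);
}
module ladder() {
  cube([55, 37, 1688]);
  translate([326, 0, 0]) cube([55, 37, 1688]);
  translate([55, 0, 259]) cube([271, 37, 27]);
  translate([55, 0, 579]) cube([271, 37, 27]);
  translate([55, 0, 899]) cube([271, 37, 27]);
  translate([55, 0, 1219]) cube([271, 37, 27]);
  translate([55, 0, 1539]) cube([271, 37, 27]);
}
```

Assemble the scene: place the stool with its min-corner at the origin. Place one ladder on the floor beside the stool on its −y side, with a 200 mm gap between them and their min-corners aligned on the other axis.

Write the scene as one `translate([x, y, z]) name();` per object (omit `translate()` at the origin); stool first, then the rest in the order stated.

stool();
translate([0, -237, 0]) ladder();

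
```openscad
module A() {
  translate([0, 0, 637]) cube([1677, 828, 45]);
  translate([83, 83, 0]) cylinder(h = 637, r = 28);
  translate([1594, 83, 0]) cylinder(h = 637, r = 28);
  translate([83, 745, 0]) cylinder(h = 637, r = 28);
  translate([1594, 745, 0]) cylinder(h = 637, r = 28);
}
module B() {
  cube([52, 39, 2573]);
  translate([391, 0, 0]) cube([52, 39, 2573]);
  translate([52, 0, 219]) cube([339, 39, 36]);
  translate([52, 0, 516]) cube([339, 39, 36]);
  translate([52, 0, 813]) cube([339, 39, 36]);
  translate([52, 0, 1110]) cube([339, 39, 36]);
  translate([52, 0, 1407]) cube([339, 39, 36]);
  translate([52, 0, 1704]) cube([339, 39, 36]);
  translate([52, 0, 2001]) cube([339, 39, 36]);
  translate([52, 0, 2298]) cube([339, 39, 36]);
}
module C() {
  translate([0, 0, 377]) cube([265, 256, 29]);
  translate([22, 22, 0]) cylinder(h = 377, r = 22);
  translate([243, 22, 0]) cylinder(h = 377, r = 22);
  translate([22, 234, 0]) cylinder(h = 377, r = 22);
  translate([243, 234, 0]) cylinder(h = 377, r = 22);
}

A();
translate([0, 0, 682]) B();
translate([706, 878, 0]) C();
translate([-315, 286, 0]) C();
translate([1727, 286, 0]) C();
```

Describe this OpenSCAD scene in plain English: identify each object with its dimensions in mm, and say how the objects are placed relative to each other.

A is a table with a 1677×828 mm rectangular top, 45 mm thick, top surface at z = 682 mm, supported by four round legs of 56 mm diameter, each leg's bounding box inset 55 mm from the nearest pair of top edges, running from the floor.

B is a wooden ladder with two side rails of 52×39 mm section and 2573 mm height, set 443 mm apart overall. Between them run 8 rectangular rungs (39 mm deep, 36 mm thick), front faces flush with the rails' −y face. The bottom of the first rung is 219 mm above the floor and each subsequent rung is 297 mm higher than the one below.

C is a four-legged stool. The seat is a 265×256×29 mm slab whose top surface is at z = 406 mm; four round legs, each 44 mm in diameter, run from the floor (z = 0) to the underside of the seat, each leg's axis is inset half a diameter from the nearest pair of seat edges (so the leg's bounding box is flush with the corner).

The ladder is on top of the table. Three stools sit around the table at the +y, −x, +x sides.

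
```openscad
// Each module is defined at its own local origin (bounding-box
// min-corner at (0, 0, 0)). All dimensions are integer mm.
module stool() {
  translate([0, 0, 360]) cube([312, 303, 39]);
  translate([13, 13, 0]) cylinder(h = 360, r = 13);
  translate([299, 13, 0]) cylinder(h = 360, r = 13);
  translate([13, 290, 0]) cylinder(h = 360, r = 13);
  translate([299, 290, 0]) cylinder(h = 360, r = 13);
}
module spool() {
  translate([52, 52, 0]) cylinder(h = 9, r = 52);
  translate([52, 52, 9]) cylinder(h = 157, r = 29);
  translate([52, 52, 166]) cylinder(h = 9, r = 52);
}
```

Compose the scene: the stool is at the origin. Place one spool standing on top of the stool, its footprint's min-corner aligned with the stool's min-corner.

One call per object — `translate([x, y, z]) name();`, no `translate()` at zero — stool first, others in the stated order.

stool();
translate([0, 0, 399]) spool();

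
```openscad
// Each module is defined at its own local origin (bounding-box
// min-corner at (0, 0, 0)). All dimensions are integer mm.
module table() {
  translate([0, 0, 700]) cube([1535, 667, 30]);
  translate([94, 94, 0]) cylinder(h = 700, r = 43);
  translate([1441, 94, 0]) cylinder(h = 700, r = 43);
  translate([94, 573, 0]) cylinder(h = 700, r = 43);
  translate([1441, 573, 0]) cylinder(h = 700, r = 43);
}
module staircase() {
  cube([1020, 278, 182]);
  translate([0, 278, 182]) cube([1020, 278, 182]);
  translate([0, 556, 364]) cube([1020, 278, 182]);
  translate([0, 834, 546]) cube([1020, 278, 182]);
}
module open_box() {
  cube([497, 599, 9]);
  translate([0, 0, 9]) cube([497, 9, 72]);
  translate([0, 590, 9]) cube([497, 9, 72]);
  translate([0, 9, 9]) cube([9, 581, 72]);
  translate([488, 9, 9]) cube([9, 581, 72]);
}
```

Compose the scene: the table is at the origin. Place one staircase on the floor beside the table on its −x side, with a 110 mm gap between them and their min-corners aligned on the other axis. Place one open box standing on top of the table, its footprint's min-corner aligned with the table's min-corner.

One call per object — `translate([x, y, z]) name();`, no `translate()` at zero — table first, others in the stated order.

table();
translate([-1130, 0, 0]) staircase();
translate([0, 0, 730]) open_box();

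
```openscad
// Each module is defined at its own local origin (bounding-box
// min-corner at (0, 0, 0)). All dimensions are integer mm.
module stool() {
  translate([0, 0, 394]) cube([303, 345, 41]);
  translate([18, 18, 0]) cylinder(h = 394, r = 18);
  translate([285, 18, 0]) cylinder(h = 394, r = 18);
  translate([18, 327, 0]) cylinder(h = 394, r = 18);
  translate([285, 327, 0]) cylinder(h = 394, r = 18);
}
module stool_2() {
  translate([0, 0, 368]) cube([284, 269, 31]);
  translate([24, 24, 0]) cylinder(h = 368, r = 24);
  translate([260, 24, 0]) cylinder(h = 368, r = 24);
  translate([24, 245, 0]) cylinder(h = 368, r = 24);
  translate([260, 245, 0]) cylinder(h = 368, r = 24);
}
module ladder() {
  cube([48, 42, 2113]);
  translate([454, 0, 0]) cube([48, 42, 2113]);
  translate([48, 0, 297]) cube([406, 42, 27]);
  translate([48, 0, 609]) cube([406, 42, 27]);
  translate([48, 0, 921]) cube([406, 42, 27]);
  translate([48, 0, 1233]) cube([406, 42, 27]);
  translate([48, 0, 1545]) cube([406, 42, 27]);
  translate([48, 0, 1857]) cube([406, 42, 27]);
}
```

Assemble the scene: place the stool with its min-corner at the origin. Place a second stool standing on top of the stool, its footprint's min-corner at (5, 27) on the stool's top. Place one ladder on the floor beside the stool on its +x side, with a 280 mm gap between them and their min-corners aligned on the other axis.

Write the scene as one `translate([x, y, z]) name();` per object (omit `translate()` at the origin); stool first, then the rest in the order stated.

stool();
translate([5, 27, 435]) stool_2();
translate([583, 0, 0]) ladder();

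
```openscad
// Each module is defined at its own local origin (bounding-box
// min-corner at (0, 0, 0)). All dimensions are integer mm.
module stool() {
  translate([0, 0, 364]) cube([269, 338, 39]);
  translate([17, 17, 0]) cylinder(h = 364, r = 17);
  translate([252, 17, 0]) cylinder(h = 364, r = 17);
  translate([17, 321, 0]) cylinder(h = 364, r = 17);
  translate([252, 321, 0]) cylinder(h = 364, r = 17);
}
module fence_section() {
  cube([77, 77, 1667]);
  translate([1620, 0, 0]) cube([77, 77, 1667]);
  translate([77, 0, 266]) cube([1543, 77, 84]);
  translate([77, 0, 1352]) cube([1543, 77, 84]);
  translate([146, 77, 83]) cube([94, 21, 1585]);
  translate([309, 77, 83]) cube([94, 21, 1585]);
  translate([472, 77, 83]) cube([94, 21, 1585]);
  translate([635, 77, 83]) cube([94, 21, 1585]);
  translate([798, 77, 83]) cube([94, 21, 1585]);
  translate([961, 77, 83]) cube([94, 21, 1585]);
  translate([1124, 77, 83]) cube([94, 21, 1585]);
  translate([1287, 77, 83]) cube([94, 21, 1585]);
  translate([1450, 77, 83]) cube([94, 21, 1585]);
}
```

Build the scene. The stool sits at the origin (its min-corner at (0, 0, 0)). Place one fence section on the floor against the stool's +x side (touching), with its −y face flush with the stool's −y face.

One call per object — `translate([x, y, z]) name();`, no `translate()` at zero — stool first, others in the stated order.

stool();
translate([269, 0, 0]) fence_section();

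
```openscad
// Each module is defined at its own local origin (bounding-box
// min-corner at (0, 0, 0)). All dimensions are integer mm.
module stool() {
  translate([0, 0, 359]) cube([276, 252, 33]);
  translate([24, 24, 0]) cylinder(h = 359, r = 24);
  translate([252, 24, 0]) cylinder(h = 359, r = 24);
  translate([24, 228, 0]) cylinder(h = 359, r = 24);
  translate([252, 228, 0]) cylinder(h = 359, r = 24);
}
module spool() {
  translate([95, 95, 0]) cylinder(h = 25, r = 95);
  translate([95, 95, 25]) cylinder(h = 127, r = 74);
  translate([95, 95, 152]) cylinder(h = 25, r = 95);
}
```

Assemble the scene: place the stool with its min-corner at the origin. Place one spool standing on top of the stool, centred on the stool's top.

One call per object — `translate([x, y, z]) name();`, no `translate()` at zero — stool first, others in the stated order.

stool();
translate([43, 31, 392]) spool();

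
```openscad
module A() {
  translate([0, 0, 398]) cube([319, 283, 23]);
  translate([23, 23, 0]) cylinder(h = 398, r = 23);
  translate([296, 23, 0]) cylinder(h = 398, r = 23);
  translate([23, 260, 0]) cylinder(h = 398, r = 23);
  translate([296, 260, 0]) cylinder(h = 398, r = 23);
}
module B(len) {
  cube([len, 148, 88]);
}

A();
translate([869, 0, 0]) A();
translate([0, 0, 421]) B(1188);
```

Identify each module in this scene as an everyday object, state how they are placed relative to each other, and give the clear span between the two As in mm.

A is a stool. B is a beam. A beam spans the tops of two stools. The clear span between the two stools is 550 mm.

Second stool starts at x = 869; first ends at x = 319; clear span = 869 − 319 = 550 mm.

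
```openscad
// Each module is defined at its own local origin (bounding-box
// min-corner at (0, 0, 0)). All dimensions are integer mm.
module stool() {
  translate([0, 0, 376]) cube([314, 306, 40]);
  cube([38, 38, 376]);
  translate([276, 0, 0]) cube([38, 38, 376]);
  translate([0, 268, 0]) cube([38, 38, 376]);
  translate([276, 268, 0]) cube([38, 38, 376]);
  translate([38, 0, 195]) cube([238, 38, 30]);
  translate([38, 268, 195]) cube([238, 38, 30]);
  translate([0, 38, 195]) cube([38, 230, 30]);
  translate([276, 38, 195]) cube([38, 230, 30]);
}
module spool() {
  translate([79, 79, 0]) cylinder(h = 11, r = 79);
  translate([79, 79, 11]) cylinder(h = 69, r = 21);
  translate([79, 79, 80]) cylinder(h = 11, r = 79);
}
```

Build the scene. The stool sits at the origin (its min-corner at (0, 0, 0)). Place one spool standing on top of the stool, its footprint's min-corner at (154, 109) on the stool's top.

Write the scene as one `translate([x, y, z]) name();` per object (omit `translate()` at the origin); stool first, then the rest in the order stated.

stool();
translate([154, 109, 416]) spool();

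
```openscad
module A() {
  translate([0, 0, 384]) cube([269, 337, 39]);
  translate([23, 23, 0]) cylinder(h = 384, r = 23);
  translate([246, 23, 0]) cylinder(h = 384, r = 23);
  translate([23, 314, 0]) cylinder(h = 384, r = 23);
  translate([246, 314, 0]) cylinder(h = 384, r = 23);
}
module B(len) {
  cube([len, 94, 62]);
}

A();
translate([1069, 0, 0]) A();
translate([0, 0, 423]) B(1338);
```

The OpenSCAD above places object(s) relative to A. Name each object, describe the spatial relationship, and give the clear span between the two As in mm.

A is a stool. B is a beam. A beam spans the tops of two stools. The clear span between the two stools is 800 mm.

Second stool starts at x = 1069; first ends at x = 269; clear span = 1069 − 269 = 800 mm.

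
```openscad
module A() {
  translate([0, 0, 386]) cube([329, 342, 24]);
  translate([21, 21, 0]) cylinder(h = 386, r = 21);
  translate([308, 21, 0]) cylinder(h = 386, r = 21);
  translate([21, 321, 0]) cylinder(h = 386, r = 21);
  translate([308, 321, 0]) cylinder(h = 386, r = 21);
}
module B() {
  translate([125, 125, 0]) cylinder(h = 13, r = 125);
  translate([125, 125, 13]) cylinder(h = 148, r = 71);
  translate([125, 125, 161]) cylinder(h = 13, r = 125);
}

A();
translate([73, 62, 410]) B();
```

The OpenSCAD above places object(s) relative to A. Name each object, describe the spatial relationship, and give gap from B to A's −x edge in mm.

The spool's min-x is at 73; the stool's min-x is 0; gap = 73 mm.

A is a stool. B is a spool. The spool is on top of the stool. The gap from the spool to the stool's −x edge is 73 mm.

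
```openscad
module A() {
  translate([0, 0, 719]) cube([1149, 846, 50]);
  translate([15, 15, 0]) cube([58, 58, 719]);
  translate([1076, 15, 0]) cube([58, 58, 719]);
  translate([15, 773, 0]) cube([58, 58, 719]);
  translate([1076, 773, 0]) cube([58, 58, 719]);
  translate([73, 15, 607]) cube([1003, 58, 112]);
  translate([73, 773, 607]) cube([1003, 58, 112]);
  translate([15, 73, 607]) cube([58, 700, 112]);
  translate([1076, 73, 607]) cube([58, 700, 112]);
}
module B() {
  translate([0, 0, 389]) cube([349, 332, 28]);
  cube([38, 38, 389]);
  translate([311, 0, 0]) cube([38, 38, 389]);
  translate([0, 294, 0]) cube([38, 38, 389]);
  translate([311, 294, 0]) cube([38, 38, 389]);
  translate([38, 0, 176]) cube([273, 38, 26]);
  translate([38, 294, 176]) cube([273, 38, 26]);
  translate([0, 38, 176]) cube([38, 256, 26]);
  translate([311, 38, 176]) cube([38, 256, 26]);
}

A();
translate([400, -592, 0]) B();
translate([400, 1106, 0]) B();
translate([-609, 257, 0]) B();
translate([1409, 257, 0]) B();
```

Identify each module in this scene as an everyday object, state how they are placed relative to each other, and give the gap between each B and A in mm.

A is a table. B is a stool. Four stools sit around the table at the −y, +y, −x, +x sides. The gap between each stool and the table is 260 mm.

Each stool's nearest face is 260 mm from the table's bounding box.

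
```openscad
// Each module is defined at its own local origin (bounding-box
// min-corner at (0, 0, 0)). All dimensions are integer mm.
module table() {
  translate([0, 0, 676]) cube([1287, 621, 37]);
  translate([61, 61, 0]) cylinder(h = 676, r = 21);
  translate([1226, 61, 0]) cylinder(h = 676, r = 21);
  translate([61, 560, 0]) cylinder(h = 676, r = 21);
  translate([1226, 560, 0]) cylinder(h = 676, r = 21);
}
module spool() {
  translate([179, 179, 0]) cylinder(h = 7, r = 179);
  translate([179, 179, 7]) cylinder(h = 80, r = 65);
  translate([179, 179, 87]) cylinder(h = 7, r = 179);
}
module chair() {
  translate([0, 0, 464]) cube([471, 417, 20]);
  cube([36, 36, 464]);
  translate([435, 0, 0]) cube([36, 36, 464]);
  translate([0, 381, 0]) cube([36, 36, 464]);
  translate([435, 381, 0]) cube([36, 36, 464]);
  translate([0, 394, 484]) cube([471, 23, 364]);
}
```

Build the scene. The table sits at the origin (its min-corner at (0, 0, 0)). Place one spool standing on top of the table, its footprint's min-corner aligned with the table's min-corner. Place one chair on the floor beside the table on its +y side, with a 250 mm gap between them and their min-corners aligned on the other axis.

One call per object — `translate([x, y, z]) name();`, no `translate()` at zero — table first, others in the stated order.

table();
translate([0, 0, 713]) spool();
translate([0, 871, 0]) chair();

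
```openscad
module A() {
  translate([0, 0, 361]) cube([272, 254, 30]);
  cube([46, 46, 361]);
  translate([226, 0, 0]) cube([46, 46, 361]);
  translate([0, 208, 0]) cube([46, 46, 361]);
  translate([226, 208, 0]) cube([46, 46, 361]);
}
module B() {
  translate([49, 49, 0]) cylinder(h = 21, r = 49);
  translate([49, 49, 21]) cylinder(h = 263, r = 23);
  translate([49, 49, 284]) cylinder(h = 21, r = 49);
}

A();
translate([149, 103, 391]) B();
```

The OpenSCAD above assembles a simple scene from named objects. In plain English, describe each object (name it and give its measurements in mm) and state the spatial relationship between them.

A is a four-legged stool. The seat is a 272×254×30 mm slab whose top surface is at z = 391 mm; four square legs, each 46×46 mm in cross-section, run from the floor (z = 0) to the underside of the seat, each flush with a corner of the seat.

B is a spool: two coaxial disc flanges of radius 49 mm and thickness 21 mm, joined by a core cylinder of radius 23 mm and height 263 mm. The lower flange rests on z = 0 and the three cylinders share a vertical axis.

The spool is on top of the stool.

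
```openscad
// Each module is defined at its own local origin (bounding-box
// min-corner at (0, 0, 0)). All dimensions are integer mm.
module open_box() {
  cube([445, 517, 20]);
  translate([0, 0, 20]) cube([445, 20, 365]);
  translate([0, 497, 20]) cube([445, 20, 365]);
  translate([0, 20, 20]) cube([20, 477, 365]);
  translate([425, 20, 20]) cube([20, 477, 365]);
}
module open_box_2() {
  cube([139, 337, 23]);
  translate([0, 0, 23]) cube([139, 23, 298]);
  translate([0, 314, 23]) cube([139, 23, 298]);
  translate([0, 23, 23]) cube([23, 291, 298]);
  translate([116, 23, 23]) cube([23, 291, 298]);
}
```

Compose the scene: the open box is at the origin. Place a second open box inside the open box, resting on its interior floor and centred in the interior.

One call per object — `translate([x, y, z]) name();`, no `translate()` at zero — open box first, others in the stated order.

open_box();
translate([153, 90, 20]) open_box_2();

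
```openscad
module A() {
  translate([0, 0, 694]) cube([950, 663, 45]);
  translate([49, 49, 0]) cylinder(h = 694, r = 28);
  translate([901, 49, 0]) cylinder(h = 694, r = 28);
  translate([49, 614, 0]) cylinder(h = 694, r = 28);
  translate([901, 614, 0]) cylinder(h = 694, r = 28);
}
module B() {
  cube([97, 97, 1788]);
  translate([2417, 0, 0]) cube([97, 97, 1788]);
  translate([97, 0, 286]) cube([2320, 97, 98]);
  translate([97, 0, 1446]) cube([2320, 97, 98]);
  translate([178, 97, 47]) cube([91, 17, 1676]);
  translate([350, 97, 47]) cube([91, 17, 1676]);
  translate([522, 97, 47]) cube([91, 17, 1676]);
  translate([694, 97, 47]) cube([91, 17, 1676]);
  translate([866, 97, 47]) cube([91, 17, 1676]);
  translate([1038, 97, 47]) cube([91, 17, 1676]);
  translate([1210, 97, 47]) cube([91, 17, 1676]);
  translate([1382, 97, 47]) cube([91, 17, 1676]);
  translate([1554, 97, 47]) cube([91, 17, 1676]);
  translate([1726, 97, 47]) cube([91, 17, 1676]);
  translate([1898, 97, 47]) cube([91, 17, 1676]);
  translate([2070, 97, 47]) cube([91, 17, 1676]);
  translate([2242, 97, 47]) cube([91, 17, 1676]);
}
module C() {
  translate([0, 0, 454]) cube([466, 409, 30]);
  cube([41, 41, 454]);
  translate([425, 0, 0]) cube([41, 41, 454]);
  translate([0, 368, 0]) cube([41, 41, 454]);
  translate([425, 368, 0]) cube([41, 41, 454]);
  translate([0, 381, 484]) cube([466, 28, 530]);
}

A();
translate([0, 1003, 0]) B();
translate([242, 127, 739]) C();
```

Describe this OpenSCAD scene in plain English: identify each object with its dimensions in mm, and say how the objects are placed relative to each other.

A is a table: top 950 mm (x) × 663 mm (y), 45 mm thick, upper face at z = 739 mm, on four round legs of 56 mm diameter, each leg's bounding box inset 21 mm from the nearest pair of top edges, running from z = 0 to the bottom of the top.

B is a fence section. Two 97×97 mm posts, 1788 mm tall, stand on the floor with a clear span of 2320 mm between their inner faces. Two horizontal rails of 97×98 mm section span the gap between the posts with their undersides at z = 286 mm and z = 1446 mm, flush with the posts' −y face. 13 pickets, each 91 mm wide, 17 mm thick and 1676 mm tall, are fixed to the +y face of the rails with their bottoms at z = 47 mm, evenly spaced across the span with equal gaps (rounded down to the nearest mm) at the −x end and between each pair — any rounding remainder accumulates at the +x end.

C is a chair: 466×409 mm seat, 30 mm thick, top at z = 484 mm, on four 41 mm square corner legs flush with the seat edges. A 28 mm thick backrest slab spans the full seat width, extending 530 mm above the seat top, its back face flush with the seat's +y edge.

The fence section is on the floor beside the table on its +y side. The chair is on top of the table, centred.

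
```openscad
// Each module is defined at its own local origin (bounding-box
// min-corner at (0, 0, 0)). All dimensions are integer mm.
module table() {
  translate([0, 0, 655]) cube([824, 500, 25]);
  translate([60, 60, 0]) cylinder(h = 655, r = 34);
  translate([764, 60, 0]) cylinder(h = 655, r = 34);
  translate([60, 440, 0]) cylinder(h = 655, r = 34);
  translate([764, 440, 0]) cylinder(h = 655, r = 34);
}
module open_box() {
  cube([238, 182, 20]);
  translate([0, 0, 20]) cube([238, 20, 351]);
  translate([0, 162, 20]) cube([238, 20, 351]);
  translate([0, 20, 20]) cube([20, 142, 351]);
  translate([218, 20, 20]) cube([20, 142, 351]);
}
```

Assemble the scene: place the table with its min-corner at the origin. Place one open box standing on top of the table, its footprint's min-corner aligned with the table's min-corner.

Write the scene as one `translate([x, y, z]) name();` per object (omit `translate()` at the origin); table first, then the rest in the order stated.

table();
translate([0, 0, 680]) open_box();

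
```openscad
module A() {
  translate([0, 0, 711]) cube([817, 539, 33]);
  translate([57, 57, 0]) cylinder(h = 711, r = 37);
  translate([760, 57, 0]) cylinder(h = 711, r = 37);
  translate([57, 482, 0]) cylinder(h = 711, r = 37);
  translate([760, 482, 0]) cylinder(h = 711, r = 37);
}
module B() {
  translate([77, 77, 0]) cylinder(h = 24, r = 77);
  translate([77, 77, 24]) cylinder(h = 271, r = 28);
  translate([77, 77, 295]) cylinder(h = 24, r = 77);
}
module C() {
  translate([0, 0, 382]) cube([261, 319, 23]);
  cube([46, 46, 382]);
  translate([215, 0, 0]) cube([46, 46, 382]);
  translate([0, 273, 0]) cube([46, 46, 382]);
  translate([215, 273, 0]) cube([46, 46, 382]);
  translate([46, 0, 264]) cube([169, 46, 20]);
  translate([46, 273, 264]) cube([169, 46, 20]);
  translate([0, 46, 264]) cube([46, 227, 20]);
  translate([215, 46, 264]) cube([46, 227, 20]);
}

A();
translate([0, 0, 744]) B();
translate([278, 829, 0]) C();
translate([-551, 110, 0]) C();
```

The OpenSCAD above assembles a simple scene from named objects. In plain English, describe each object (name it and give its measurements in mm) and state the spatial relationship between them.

A is a table with a 817×539 mm rectangular top, 33 mm thick, top surface at z = 744 mm, supported by four round legs of 74 mm diameter, each leg's bounding box inset 20 mm from the nearest pair of top edges, running from the floor.

B is a spool: two coaxial disc flanges of radius 77 mm and thickness 24 mm, joined by a core cylinder of radius 28 mm and height 271 mm. The lower flange rests on z = 0 and the three cylinders share a vertical axis.

C is a four-legged stool. The seat is 261×319 mm, 23 mm thick, top at z = 405 mm. It stands on four square legs, each 46×46 mm in cross-section, from z = 0 to the seat underside, each flush with a corner of the seat. Four stretchers, 46 mm wide and 20 mm tall, connect adjacent legs with their undersides at z = 264 mm, each running between the inner faces of the legs it joins and aligned with the legs' outer faces on the other axis.

The spool is on top of the table. Two stools sit around the table at the +y, −x sides.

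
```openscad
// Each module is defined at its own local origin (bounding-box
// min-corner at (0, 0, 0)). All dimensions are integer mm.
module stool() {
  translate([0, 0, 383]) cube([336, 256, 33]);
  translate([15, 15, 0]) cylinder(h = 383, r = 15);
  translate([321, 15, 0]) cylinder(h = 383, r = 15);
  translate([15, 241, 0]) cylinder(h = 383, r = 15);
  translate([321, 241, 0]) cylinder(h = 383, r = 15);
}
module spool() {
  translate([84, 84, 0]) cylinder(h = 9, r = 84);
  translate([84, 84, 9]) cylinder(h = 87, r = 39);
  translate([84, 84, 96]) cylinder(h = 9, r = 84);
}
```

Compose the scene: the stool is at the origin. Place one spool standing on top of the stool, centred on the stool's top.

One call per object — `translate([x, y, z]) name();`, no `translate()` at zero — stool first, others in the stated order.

stool();
translate([84, 44, 416]) spool();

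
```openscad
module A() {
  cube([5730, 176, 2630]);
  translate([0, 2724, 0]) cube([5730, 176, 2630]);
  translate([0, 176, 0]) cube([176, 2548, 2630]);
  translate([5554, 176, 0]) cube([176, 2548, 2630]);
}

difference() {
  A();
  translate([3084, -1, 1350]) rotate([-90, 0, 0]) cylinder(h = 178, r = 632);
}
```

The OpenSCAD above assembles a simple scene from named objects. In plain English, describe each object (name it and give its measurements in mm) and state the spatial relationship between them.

A is a box-shaped house frame (walls only): outside footprint 5730×2900 mm, wall height 2630 mm, wall thickness 176 mm. The two y-facing walls run the full x-width; the two x-facing walls fit between the inner faces of the y-facing walls.

The house frame has a circular hole of radius 632 mm through its front wall, centred at (x = 3084, z = 1350).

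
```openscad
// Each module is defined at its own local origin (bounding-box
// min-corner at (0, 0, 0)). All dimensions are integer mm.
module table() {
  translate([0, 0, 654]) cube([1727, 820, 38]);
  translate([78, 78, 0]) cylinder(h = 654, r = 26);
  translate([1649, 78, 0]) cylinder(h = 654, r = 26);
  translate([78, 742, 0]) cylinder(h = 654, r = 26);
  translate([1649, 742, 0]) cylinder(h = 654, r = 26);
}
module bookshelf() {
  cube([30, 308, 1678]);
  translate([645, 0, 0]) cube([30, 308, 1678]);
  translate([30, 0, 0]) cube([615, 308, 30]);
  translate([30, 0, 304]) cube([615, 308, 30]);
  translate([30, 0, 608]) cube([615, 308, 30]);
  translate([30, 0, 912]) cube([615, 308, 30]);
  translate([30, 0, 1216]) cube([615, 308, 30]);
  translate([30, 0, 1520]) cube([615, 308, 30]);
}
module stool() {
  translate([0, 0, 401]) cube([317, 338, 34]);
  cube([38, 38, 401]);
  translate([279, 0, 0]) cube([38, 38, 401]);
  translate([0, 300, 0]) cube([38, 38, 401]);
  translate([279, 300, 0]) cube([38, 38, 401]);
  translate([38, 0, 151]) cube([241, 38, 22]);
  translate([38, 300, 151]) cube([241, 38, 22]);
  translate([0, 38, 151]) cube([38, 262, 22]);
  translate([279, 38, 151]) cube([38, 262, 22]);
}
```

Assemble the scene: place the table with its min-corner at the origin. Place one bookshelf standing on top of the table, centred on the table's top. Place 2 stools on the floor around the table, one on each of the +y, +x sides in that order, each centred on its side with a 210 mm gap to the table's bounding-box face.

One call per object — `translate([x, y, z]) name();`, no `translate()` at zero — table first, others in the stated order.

table();
translate([526, 256, 692]) bookshelf();
translate([705, 1030, 0]) stool();
translate([1937, 241, 0]) stool();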